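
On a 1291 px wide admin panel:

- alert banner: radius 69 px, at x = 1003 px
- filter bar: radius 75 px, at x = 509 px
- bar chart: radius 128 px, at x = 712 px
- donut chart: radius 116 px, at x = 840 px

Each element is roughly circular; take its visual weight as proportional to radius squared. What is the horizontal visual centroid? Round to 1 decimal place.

r² weights: alert banner 69² = 4761, filter bar 75² = 5625, bar chart 128² = 16384, donut chart 116² = 13456. Total = 40226.
x-moment: 4761·1003 + 5625·509 + 16384·712 + 13456·840 = 30606856; centroid 30606856/40226 ≈ 760.87.

x ≈ 760.9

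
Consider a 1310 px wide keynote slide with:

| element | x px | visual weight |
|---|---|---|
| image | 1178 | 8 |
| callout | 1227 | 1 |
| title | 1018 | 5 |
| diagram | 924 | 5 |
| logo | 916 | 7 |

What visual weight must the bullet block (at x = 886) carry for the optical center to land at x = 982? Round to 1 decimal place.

Known weights sum to 8 + 1 + 5 + 5 + 7 = 26; their moment is 8·1178 + 1·1227 + 5·1018 + 5·924 + 7·916 = 26773.
Balance at x = 982 requires (26773 + w·886) / (26 + w) = 982.
So w = (982·26 − 26773)/(886 − 982) = -1241/-96 ≈ 12.93.

w ≈ 12.9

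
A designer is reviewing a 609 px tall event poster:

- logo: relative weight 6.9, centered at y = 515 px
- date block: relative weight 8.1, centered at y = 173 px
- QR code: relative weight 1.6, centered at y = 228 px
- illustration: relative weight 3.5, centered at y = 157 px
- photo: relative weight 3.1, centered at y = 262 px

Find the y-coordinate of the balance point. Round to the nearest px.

Σw = 6.9 + 8.1 + 1.6 + 3.5 + 3.1 = 23.2.
y: (6.9·515 + 8.1·173 + 1.6·228 + 3.5·157 + 3.1·262) / 23.2 = 6681.3 / 23.2 ≈ 287.99

y ≈ 288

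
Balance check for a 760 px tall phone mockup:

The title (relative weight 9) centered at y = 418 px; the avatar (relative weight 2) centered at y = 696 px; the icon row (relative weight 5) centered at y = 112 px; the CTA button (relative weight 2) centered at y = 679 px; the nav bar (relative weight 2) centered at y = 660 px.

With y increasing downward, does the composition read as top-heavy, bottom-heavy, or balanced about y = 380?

bottom-heavy

Σw = 9 + 2 + 5 + 2 + 2 = 20.
y-moment: 9·418 + 2·696 + 5·112 + 2·679 + 2·660 = 8392; centroid 8392/20 ≈ 419.60.
419.6 lies below (larger y than) the midline 380, so the layout is bottom-heavy.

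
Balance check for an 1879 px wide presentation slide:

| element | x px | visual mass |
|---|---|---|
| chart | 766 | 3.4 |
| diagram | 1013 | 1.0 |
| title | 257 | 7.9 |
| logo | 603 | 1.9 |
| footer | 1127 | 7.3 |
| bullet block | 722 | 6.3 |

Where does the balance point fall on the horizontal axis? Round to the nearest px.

x ≈ 704

Total weight = 3.4 + 1.0 + 7.9 + 1.9 + 7.3 + 6.3 = 27.8.
x: (3.4·766 + 1.0·1013 + 7.9·257 + 1.9·603 + 7.3·1127 + 6.3·722) / 27.8 = 19569.1 / 27.8 ≈ 703.92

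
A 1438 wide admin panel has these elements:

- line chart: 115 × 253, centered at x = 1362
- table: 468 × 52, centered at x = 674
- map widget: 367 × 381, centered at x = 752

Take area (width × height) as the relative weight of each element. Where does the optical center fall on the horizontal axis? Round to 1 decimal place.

Taking area as weight: line chart 115·253 = 29095, table 468·52 = 24336, map widget 367·381 = 139827. Sum 193258.
x-moment: 29095·1362 + 24336·674 + 139827·752 = 161179758; centroid 161179758/193258 ≈ 834.01.

x ≈ 834.0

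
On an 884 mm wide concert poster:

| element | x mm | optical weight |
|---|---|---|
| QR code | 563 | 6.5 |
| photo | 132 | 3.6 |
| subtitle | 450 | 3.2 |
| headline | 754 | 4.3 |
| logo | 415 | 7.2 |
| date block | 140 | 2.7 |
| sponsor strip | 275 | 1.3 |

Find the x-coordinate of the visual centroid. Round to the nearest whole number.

x ≈ 435

Weights sum to 6.5 + 3.6 + 3.2 + 4.3 + 7.2 + 2.7 + 1.3 = 28.8.
x: moment 12540.4 / weight 28.8 ≈ 435.43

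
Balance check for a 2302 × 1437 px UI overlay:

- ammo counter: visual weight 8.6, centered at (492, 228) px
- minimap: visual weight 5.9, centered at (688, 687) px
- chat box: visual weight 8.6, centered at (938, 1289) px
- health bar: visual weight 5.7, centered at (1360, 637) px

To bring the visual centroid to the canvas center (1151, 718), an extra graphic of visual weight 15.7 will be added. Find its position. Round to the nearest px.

After adding the extra graphic, total weight = 8.6 + 5.9 + 8.6 + 5.7 + 15.7 = 44.5.
Along x: (24109.2 + 15.7·x) / 44.5 = 1151 (existing moment 8.6·492 + 5.9·688 + 8.6·938 + 5.7·1360 = 24109.2) ⇒ x = (51219.5 − 24109.2) / 15.7 ≈ 1726.77.
Along y: (20730.4 + 15.7·y) / 44.5 = 718 (existing moment 8.6·228 + 5.9·687 + 8.6·1289 + 5.7·637 = 20730.4) ⇒ y = (31951.0 − 20730.4) / 15.7 ≈ 714.69.

(1727, 715)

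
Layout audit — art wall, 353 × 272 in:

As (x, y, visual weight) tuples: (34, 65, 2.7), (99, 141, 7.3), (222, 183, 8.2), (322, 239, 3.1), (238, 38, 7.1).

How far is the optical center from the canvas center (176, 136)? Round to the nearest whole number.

≈ 13 in

Weights sum to 2.7 + 7.3 + 8.2 + 3.1 + 7.1 = 28.4.
x-moment: 2.7·34 + 7.3·99 + 8.2·222 + 3.1·322 + 7.1·238 = 5322.9; centroid 5322.9/28.4 ≈ 187.43.
y-moment: 2.7·65 + 7.3·141 + 8.2·183 + 3.1·239 + 7.1·38 = 3716.1; centroid 3716.1/28.4 ≈ 130.85.
Offset from (176, 136): Δx ≈ 11.43, Δy ≈ -5.15; distance = √(Δx² + Δy²) ≈ 12.53.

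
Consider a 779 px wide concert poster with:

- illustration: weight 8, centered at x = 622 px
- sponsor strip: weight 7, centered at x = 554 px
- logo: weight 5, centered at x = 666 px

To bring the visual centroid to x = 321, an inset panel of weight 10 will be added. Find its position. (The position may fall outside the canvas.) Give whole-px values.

New total weight: (8 + 7 + 5) + 10 = 30.
x: need Σw·x = 30·321 = 9630. Existing = 8·622 + 7·554 + 5·666 = 12184. Remainder -2554 / 10 ≈ -255.40.

x ≈ -255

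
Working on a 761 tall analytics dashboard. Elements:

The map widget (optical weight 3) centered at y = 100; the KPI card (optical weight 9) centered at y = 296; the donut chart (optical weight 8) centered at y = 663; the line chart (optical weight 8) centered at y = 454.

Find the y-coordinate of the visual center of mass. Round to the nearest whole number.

Weights sum to 3 + 9 + 8 + 8 = 28.
y: (3·100 + 9·296 + 8·663 + 8·454) / 28 = 11900 / 28 ≈ 425.00

y ≈ 425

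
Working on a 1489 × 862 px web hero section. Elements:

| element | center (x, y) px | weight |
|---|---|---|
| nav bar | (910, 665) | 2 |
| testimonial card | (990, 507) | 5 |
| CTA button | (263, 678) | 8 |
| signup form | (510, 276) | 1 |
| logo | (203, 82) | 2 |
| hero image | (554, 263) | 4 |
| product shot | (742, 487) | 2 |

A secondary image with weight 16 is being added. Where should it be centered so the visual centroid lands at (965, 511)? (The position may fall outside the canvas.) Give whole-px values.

With the secondary image, Σw becomes 2 + 5 + 8 + 1 + 2 + 4 + 2 + 16 = 40.
x: need Σw·x = 40·965 = 38600. Existing = 2·910 + 5·990 + 8·263 + 1·510 + 2·203 + 4·554 + 2·742 = 13490. Remainder 25110 / 16 ≈ 1569.38.
y: need Σw·y = 40·511 = 20440. Existing = 2·665 + 5·507 + 8·678 + 1·276 + 2·82 + 4·263 + 2·487 = 11755. Remainder 8685 / 16 ≈ 542.81.

(1569, 543)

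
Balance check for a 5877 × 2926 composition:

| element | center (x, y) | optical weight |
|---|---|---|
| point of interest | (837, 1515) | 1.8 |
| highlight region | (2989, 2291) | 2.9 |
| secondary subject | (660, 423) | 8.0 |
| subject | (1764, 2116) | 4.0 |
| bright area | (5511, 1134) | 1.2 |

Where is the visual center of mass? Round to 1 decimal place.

Total weight = 1.8 + 2.9 + 8.0 + 4.0 + 1.2 = 17.9.
Σw·x = 1.8·837 + 2.9·2989 + 8.0·660 + 4.0·1764 + 1.2·5511 = 29123.9, so x̄ = 29123.9/17.9 ≈ 1627.03.
Σw·y = 1.8·1515 + 2.9·2291 + 8.0·423 + 4.0·2116 + 1.2·1134 = 22579.7, so ȳ = 22579.7/17.9 ≈ 1261.44.

(1627.0, 1261.4)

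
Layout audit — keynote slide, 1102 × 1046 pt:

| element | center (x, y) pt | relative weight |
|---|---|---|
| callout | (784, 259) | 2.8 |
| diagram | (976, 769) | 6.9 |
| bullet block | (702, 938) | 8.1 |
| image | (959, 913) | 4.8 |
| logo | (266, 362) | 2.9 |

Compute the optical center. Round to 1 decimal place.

(783.9, 747.5)

Total weight = 2.8 + 6.9 + 8.1 + 4.8 + 2.9 = 25.5.
x: (2.8·784 + 6.9·976 + 8.1·702 + 4.8·959 + 2.9·266) / 25.5 = 19990.4 / 25.5 ≈ 783.94
y: (2.8·259 + 6.9·769 + 8.1·938 + 4.8·913 + 2.9·362) / 25.5 = 19061.3 / 25.5 ≈ 747.50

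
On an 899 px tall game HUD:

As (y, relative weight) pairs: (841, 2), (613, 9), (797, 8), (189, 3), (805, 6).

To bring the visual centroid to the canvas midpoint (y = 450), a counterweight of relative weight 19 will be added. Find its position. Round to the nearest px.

y ≈ 115

With the counterweight, Σw becomes 2 + 9 + 8 + 3 + 6 + 19 = 47.
y: target moment 47×450 = 21150; current 2·841 + 9·613 + 8·797 + 3·189 + 6·805 = 18972; the counterweight supplies 2178, so y = 2178/19 ≈ 114.63.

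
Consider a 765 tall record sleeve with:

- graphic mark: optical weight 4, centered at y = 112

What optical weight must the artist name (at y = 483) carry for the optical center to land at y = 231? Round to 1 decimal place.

w ≈ 1.9

Known: weight 4 with moment 4·112 = 448.
Set Σw·y/Σw = 231: (448 + 483w) = 231·(4 + w).
Rearranging, w·(483 − 231) = 231·4 − 448 = 476, so w ≈ 476/252 = 1.89.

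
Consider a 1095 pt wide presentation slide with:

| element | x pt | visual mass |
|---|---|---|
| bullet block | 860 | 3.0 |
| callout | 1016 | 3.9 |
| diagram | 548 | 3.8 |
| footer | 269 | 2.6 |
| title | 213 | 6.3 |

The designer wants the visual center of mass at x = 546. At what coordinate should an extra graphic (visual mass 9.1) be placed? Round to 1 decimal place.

New total weight: (3.0 + 3.9 + 3.8 + 2.6 + 6.3) + 9.1 = 28.7.
x: need Σw·x = 28.7·546 = 15670.2. Existing = 3.0·860 + 3.9·1016 + 3.8·548 + 2.6·269 + 6.3·213 = 10666.1. Remainder 5004.1 / 9.1 ≈ 549.90.

x ≈ 549.9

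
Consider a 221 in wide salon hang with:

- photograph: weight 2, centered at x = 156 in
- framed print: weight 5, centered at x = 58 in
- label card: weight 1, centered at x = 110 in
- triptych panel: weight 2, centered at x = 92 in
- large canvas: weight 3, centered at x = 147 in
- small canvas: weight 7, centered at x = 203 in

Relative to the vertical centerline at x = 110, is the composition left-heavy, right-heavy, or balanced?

right-heavy

Σw = 2 + 5 + 1 + 2 + 3 + 7 = 20.
Σw·x = 2758; x̄ = 2758/20 ≈ 137.90.
137.9 vs midline 110 → right-heavy.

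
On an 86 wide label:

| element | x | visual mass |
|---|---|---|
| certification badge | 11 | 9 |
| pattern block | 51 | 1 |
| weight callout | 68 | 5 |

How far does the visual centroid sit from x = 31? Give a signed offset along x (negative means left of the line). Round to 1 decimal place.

Σw = 9 + 1 + 5 = 15.
x: (9·11 + 1·51 + 5·68) / 15 = 490 / 15 ≈ 32.67
Against x = 31, that's 32.67 − 31 = 1.67.

≈ 1.7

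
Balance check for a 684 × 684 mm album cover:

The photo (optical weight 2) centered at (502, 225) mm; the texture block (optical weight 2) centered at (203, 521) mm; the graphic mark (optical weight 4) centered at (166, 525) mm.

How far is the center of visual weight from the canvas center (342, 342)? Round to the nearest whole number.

≈ 135 mm

Total weight = 2 + 2 + 4 = 8.
x-moment: 2·502 + 2·203 + 4·166 = 2074; centroid 2074/8 ≈ 259.25.
y-moment: 2·225 + 2·521 + 4·525 = 3592; centroid 3592/8 ≈ 449.00.
Relative to (342, 342): Δ = (-82.75, 107.00); |Δ| = √(-82.75² + 107.00²) ≈ 135.26.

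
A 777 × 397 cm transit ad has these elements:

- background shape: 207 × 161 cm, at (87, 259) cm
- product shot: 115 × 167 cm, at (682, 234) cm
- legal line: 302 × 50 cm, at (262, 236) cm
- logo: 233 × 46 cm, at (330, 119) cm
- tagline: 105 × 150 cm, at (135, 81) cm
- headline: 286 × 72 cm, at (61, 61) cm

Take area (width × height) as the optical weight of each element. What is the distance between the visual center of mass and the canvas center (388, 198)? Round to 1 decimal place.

Areas: background shape 207·161 = 33327, product shot 115·167 = 19205, legal line 302·50 = 15100, logo 233·46 = 10718, tagline 105·150 = 15750, headline 286·72 = 20592. Total weight = 114692.
x-moment: 33327·87 + 19205·682 + 15100·262 + 10718·330 + 15750·135 + 20592·61 = 26872761; centroid 26872761/114692 ≈ 234.30.
y-moment: 33327·259 + 19205·234 + 15100·236 + 10718·119 + 15750·81 + 20592·61 = 20496567; centroid 20496567/114692 ≈ 178.71.
Relative to (388, 198): Δ = (-153.70, -19.29); |Δ| = √(-153.70² + -19.29²) ≈ 154.90.

≈ 154.9 cm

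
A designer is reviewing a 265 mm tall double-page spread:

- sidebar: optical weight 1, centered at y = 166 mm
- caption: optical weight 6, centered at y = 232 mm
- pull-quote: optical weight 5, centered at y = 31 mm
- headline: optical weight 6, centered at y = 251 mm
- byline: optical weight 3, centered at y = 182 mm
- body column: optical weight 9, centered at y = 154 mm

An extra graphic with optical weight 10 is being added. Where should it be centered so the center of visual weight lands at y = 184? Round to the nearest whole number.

y ≈ 221

After adding the extra graphic, total weight = 1 + 6 + 5 + 6 + 3 + 9 + 10 = 40.
y: target moment 40×184 = 7360; current 1·166 + 6·232 + 5·31 + 6·251 + 3·182 + 9·154 = 5151; the extra graphic supplies 2209, so y = 2209/10 ≈ 220.90.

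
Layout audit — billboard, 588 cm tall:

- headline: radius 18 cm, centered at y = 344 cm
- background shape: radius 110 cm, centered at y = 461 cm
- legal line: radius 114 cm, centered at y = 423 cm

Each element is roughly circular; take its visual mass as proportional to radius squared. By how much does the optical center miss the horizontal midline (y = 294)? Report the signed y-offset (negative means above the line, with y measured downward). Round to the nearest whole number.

Weights ∝ r²: headline 18² = 324, background shape 110² = 12100, legal line 114² = 12996; Σw = 25420.
Σw·y = 324·344 + 12100·461 + 12996·423 = 11186864, so ȳ = 11186864/25420 ≈ 440.08.
Difference: 440.08 − 294 ≈ 146.08.

≈ 146 cm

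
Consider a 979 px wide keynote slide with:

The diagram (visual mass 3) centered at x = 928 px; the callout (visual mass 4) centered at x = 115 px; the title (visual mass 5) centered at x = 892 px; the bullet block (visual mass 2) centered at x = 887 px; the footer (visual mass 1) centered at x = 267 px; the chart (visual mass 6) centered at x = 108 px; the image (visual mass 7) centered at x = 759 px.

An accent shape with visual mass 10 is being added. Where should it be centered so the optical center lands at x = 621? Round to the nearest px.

x ≈ 789

With the accent shape, Σw becomes 3 + 4 + 5 + 2 + 1 + 6 + 7 + 10 = 38.
x: target moment 38×621 = 23598; current 3·928 + 4·115 + 5·892 + 2·887 + 1·267 + 6·108 + 7·759 = 15706; the accent shape supplies 7892, so x = 7892/10 ≈ 789.20.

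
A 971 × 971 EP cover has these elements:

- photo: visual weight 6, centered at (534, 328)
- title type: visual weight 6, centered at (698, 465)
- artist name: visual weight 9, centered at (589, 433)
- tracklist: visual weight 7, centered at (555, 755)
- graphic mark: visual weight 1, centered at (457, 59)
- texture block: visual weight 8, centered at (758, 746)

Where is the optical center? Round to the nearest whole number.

Weights sum to 6 + 6 + 9 + 7 + 1 + 8 = 37.
x: (6·534 + 6·698 + 9·589 + 7·555 + 1·457 + 8·758) / 37 = 23099 / 37 ≈ 624.30
y: (6·328 + 6·465 + 9·433 + 7·755 + 1·59 + 8·746) / 37 = 19967 / 37 ≈ 539.65

(624, 540)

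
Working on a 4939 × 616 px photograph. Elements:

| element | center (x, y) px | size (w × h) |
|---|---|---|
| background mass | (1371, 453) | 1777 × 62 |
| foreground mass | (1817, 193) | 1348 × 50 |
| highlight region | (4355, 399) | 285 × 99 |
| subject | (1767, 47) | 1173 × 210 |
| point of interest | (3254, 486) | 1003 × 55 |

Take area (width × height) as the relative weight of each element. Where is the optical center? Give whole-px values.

(1993, 222)

Taking area as weight: background mass 1777·62 = 110174, foreground mass 1348·50 = 67400, highlight region 285·99 = 28215, subject 1173·210 = 246330, point of interest 1003·55 = 55165. Sum 507284.
Σw·x = 110174·1371 + 67400·1817 + 28215·4355 + 246330·1767 + 55165·3254 = 1011162699, so x̄ = 1011162699/507284 ≈ 1993.29.
Σw·y = 110174·453 + 67400·193 + 28215·399 + 246330·47 + 55165·486 = 112562507, so ȳ = 112562507/507284 ≈ 221.89.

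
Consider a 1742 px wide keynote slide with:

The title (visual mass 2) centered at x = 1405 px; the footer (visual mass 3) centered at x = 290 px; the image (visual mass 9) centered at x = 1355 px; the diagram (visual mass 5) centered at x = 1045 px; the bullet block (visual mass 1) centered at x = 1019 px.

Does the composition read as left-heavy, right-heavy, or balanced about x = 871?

Σw = 2 + 3 + 9 + 5 + 1 = 20.
x: (2·1405 + 3·290 + 9·1355 + 5·1045 + 1·1019) / 20 = 22119 / 20 ≈ 1105.95
Since 1106.0 is right of 871, the composition reads right-heavy.

right-heavy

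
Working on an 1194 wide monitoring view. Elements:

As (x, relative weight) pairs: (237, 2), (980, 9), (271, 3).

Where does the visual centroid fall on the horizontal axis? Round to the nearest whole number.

Weights sum to 2 + 9 + 3 = 14.
Σw·x = 2·237 + 9·980 + 3·271 = 10107, so x̄ = 10107/14 ≈ 721.93.

x ≈ 722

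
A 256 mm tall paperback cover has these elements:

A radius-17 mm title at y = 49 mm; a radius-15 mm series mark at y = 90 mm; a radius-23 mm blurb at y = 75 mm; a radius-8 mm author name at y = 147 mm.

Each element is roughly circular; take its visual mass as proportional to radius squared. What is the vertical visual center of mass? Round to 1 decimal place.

y ≈ 75.4

r² weights: title 17² = 289, series mark 15² = 225, blurb 23² = 529, author name 8² = 64. Total = 1107.
y-moment: 289·49 + 225·90 + 529·75 + 64·147 = 83494; centroid 83494/1107 ≈ 75.42.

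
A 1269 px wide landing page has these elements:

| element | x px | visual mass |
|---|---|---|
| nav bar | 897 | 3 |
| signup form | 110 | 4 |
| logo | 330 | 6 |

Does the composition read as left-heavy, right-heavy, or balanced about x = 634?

left-heavy

Weights sum to 3 + 4 + 6 = 13.
Σw·x = 3·897 + 4·110 + 6·330 = 5111, so x̄ = 5111/13 ≈ 393.15.
393.2 lies left of the midline 634, so the layout is left-heavy.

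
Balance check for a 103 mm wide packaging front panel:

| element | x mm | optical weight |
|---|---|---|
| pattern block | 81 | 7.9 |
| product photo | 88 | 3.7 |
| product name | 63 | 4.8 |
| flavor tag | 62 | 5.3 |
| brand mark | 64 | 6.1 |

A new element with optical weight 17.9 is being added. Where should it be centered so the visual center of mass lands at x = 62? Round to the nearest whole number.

x ≈ 47

After adding the new element, total weight = 7.9 + 3.7 + 4.8 + 5.3 + 6.1 + 17.9 = 45.7.
Along x: (1986.9 + 17.9·x) / 45.7 = 62 (existing moment 7.9·81 + 3.7·88 + 4.8·63 + 5.3·62 + 6.1·64 = 1986.9) ⇒ x = (2833.4 − 1986.9) / 17.9 ≈ 47.29.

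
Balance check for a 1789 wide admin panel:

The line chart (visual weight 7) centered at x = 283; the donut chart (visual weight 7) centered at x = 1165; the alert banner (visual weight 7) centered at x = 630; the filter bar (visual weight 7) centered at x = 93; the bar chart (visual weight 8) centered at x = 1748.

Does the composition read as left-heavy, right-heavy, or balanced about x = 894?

Total weight = 7 + 7 + 7 + 7 + 8 = 36.
Σw·x = 7·283 + 7·1165 + 7·630 + 7·93 + 8·1748 = 29181, so x̄ = 29181/36 ≈ 810.58.
810.6 lies left of the midline 894, so the layout is left-heavy.

left-heavy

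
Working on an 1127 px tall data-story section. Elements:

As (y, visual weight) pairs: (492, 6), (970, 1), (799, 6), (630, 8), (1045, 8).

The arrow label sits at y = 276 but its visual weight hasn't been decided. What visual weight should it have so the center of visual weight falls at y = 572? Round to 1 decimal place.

Known weights sum to 6 + 1 + 6 + 8 + 8 = 29; their moment is 6·492 + 1·970 + 6·799 + 8·630 + 8·1045 = 22116.
Set Σw·y/Σw = 572: (22116 + 276w) = 572·(29 + w).
So w = (572·29 − 22116)/(276 − 572) = -5528/-296 ≈ 18.68.

w ≈ 18.7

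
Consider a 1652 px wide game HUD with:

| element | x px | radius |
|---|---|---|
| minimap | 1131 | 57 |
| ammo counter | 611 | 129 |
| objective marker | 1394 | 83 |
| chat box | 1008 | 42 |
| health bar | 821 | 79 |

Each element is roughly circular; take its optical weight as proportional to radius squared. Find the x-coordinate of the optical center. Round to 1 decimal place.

x ≈ 872.5

r² weights: minimap 57² = 3249, ammo counter 129² = 16641, objective marker 83² = 6889, chat box 42² = 1764, health bar 79² = 6241. Total = 34784.
Σw·x = 3249·1131 + 16641·611 + 6889·1394 + 1764·1008 + 6241·821 = 30347509, so x̄ = 30347509/34784 ≈ 872.46.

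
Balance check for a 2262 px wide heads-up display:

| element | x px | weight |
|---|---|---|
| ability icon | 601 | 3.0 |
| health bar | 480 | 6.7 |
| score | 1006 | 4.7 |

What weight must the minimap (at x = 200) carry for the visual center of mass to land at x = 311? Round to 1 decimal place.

w ≈ 47.5

Known weights sum to 3.0 + 6.7 + 4.7 = 14.4; their moment is 3.0·601 + 6.7·480 + 4.7·1006 = 9747.2.
Balance at x = 311 requires (9747.2 + w·200) / (14.4 + w) = 311.
So w = (311·14.4 − 9747.2)/(200 − 311) = -5268.8/-111 ≈ 47.47.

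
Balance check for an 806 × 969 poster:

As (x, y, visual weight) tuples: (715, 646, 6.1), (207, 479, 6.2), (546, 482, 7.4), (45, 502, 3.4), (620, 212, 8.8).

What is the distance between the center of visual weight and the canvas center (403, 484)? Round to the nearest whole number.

Total weight = 6.1 + 6.2 + 7.4 + 3.4 + 8.8 = 31.9.
x: (6.1·715 + 6.2·207 + 7.4·546 + 3.4·45 + 8.8·620) / 31.9 = 15294.3 / 31.9 ≈ 479.45
y: (6.1·646 + 6.2·479 + 7.4·482 + 3.4·502 + 8.8·212) / 31.9 = 14049.6 / 31.9 ≈ 440.43
Relative to (403, 484): Δ = (76.45, -43.57); |Δ| = √(76.45² + -43.57²) ≈ 87.99.

≈ 88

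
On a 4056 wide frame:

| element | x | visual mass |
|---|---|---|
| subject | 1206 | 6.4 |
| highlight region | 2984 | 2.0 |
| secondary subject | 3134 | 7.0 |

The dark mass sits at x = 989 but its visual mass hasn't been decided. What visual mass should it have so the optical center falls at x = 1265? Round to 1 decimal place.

Fixed elements: Σw = 6.4 + 2.0 + 7.0 = 15.4, Σw·x = 6.4·1206 + 2.0·2984 + 7.0·3134 = 35624.4.
Balance at x = 1265 requires (35624.4 + w·989) / (15.4 + w) = 1265.
Solving: w = (1265·15.4 − 35624.4) / (989 − 1265) = -16143.4 / -276 ≈ 58.49.

w ≈ 58.5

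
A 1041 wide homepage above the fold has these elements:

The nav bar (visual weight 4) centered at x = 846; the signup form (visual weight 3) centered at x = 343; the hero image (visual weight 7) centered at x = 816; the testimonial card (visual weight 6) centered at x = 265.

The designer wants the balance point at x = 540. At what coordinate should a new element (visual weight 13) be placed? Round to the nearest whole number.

After adding the new element, total weight = 4 + 3 + 7 + 6 + 13 = 33.
x: need Σw·x = 33·540 = 17820. Existing = 4·846 + 3·343 + 7·816 + 6·265 = 11715. Remainder 6105 / 13 ≈ 469.62.

x ≈ 470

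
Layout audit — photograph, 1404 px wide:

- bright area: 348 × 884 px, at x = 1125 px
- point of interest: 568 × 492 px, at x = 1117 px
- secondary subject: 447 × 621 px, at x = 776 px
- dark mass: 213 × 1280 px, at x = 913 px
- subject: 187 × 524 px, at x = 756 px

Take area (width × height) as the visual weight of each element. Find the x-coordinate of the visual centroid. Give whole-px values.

x ≈ 969

Areas: bright area 348·884 = 307632, point of interest 568·492 = 279456, secondary subject 447·621 = 277587, dark mass 213·1280 = 272640, subject 187·524 = 97988. Total weight = 1235303.
x-moment: 307632·1125 + 279456·1117 + 277587·776 + 272640·913 + 97988·756 = 1196645112; centroid 1196645112/1235303 ≈ 968.71.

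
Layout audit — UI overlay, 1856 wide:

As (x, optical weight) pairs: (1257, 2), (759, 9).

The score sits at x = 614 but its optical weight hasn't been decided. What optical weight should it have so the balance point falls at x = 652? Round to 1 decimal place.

Existing Σw = 11 (2 + 9); existing moment 2·1257 + 9·759 = 9345.
For the centroid to hit 652: (9345 + w·614) / (11 + w) = 652.
Solving: w = (652·11 − 9345) / (614 − 652) = -2173 / -38 ≈ 57.18.

w ≈ 57.2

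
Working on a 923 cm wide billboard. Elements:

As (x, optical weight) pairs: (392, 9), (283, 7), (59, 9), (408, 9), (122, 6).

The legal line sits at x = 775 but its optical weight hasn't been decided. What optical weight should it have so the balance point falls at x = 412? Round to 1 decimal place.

Fixed elements: Σw = 9 + 7 + 9 + 9 + 6 = 40, Σw·x = 9·392 + 7·283 + 9·59 + 9·408 + 6·122 = 10444.
For the centroid to hit 412: (10444 + w·775) / (40 + w) = 412.
So w = (412·40 − 10444)/(775 − 412) = 6036/363 ≈ 16.63.

w ≈ 16.6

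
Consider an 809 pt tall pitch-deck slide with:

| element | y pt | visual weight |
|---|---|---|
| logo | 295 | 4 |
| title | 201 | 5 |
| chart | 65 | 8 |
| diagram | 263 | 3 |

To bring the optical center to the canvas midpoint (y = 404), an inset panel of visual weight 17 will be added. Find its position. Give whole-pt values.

y ≈ 674

After adding the inset panel, total weight = 4 + 5 + 8 + 3 + 17 = 37.
y: target moment 37×404 = 14948; current 4·295 + 5·201 + 8·65 + 3·263 = 3494; the inset panel supplies 11454, so y = 11454/17 ≈ 673.76.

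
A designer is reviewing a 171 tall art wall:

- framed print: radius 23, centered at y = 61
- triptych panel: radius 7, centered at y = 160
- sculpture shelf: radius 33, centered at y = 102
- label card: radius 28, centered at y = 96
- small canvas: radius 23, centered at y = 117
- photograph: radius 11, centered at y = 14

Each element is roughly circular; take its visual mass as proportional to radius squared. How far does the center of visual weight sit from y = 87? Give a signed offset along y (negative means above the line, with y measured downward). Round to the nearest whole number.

≈ 7

Weights ∝ r²: framed print 23² = 529, triptych panel 7² = 49, sculpture shelf 33² = 1089, label card 28² = 784, small canvas 23² = 529, photograph 11² = 121; Σw = 3101.
y: moment 290038 / weight 3101 ≈ 93.53
Against y = 87, that's 93.53 − 87 = 6.53.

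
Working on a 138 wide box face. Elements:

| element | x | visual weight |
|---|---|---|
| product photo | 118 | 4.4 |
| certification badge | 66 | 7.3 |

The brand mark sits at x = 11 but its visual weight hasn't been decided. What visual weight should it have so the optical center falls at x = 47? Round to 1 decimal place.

Fixed elements: Σw = 4.4 + 7.3 = 11.7, Σw·x = 4.4·118 + 7.3·66 = 1001.0.
Balance at x = 47 requires (1001.0 + w·11) / (11.7 + w) = 47.
Rearranging, w·(11 − 47) = 47·11.7 − 1001.0 = -451.1, so w ≈ -451.1/-36 = 12.53.

w ≈ 12.5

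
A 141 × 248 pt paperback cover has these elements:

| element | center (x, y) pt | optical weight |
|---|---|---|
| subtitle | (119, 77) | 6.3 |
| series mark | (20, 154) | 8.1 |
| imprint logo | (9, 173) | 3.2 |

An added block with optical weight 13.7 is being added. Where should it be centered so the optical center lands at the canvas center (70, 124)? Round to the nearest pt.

(91, 116)

With the added block, Σw becomes 6.3 + 8.1 + 3.2 + 13.7 = 31.3.
Along x: (940.5 + 13.7·x) / 31.3 = 70 (existing moment 6.3·119 + 8.1·20 + 3.2·9 = 940.5) ⇒ x = (2191.0 − 940.5) / 13.7 ≈ 91.28.
Along y: (2286.1 + 13.7·y) / 31.3 = 124 (existing moment 6.3·77 + 8.1·154 + 3.2·173 = 2286.1) ⇒ y = (3881.2 − 2286.1) / 13.7 ≈ 116.43.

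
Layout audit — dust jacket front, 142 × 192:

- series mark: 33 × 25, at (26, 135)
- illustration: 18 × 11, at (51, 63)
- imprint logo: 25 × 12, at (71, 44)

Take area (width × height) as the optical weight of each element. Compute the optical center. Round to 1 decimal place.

Areas: series mark 33·25 = 825, illustration 18·11 = 198, imprint logo 25·12 = 300. Total weight = 1323.
Σw·x = 825·26 + 198·51 + 300·71 = 52848, so x̄ = 52848/1323 ≈ 39.95.
Σw·y = 825·135 + 198·63 + 300·44 = 137049, so ȳ = 137049/1323 ≈ 103.59.

(39.9, 103.6)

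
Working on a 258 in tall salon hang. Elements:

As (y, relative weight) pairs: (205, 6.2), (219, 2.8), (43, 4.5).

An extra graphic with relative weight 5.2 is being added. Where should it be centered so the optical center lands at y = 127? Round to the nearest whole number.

New total weight: (6.2 + 2.8 + 4.5) + 5.2 = 18.7.
Along y: (2077.7 + 5.2·y) / 18.7 = 127 (existing moment 6.2·205 + 2.8·219 + 4.5·43 = 2077.7) ⇒ y = (2374.9 − 2077.7) / 5.2 ≈ 57.15.

y ≈ 57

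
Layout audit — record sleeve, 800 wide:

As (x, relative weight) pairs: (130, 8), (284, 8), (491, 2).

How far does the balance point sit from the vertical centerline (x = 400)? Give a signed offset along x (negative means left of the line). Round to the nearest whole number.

Weights sum to 8 + 8 + 2 = 18.
Σw·x = 8·130 + 8·284 + 2·491 = 4294, so x̄ = 4294/18 ≈ 238.56.
Difference: 238.56 − 400 ≈ -161.44.

≈ -161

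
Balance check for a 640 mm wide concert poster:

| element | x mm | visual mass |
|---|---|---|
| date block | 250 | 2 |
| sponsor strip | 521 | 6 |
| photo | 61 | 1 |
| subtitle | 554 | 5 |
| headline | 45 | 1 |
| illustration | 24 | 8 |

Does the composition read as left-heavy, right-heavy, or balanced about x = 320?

Σw = 2 + 6 + 1 + 5 + 1 + 8 = 23.
x-moment: 2·250 + 6·521 + 1·61 + 5·554 + 1·45 + 8·24 = 6694; centroid 6694/23 ≈ 291.04.
291.0 vs midline 320 → left-heavy.

left-heavy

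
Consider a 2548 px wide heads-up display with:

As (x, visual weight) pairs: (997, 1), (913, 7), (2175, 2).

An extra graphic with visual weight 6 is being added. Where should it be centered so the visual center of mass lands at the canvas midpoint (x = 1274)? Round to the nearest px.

After adding the extra graphic, total weight = 1 + 7 + 2 + 6 = 16.
Along x: (11738 + 6·x) / 16 = 1274 (existing moment 1·997 + 7·913 + 2·2175 = 11738) ⇒ x = (20384 − 11738) / 6 ≈ 1441.00.

x ≈ 1441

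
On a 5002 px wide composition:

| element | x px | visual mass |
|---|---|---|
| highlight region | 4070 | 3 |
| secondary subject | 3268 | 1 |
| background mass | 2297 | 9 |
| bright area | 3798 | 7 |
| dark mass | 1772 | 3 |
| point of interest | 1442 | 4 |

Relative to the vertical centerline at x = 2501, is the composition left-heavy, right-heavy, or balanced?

Weights sum to 3 + 1 + 9 + 7 + 3 + 4 = 27.
x: moment 73821 / weight 27 ≈ 2734.11
2734.1 lies right of the midline 2501, so the layout is right-heavy.

right-heavy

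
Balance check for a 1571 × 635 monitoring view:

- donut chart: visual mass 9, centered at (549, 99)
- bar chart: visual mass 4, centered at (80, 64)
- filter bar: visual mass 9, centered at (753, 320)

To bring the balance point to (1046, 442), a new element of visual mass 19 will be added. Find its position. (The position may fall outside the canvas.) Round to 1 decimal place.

New total weight: (9 + 4 + 9) + 19 = 41.
x: target moment 41×1046 = 42886; current 9·549 + 4·80 + 9·753 = 12038; the new element supplies 30848, so x = 30848/19 ≈ 1623.58.
y: target moment 41×442 = 18122; current 9·99 + 4·64 + 9·320 = 4027; the new element supplies 14095, so y = 14095/19 ≈ 741.84.

(1623.6, 741.8)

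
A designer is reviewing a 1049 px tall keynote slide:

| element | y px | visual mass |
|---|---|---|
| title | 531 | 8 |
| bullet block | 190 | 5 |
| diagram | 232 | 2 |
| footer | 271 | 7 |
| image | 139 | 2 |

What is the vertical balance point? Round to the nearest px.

Total weight = 8 + 5 + 2 + 7 + 2 = 24.
Σw·y = 8·531 + 5·190 + 2·232 + 7·271 + 2·139 = 7837, so ȳ = 7837/24 ≈ 326.54.

y ≈ 327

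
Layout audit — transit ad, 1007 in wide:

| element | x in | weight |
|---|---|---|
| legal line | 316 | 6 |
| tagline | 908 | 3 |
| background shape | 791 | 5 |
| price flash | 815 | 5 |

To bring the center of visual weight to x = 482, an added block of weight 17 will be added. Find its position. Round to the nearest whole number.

With the added block, Σw becomes 6 + 3 + 5 + 5 + 17 = 36.
x: target moment 36×482 = 17352; current 6·316 + 3·908 + 5·791 + 5·815 = 12650; the added block supplies 4702, so x = 4702/17 ≈ 276.59.

x ≈ 277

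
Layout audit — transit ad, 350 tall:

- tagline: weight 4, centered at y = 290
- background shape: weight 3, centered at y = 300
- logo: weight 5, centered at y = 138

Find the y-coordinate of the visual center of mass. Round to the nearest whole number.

Total weight = 4 + 3 + 5 = 12.
Σw·y = 4·290 + 3·300 + 5·138 = 2750, so ȳ = 2750/12 ≈ 229.17.

y ≈ 229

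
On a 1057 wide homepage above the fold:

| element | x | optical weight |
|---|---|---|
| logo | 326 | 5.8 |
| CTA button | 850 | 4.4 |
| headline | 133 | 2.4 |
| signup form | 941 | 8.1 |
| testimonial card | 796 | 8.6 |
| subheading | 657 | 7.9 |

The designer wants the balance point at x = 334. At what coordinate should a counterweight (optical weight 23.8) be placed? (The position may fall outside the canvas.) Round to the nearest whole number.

x ≈ -220

With the counterweight, Σw becomes 5.8 + 4.4 + 2.4 + 8.1 + 8.6 + 7.9 + 23.8 = 61.0.
Along x: (25608.0 + 23.8·x) / 61.0 = 334 (existing moment 5.8·326 + 4.4·850 + 2.4·133 + 8.1·941 + 8.6·796 + 7.9·657 = 25608.0) ⇒ x = (20374.0 − 25608.0) / 23.8 ≈ -219.92.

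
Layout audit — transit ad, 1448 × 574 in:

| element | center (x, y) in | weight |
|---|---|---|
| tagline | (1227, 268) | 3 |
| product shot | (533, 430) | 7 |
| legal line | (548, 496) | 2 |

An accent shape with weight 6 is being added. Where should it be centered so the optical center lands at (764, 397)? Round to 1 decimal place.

(874.0, 390.0)

With the accent shape, Σw becomes 3 + 7 + 2 + 6 = 18.
x: need Σw·x = 18·764 = 13752. Existing = 3·1227 + 7·533 + 2·548 = 8508. Remainder 5244 / 6 ≈ 874.00.
y: need Σw·y = 18·397 = 7146. Existing = 3·268 + 7·430 + 2·496 = 4806. Remainder 2340 / 6 ≈ 390.00.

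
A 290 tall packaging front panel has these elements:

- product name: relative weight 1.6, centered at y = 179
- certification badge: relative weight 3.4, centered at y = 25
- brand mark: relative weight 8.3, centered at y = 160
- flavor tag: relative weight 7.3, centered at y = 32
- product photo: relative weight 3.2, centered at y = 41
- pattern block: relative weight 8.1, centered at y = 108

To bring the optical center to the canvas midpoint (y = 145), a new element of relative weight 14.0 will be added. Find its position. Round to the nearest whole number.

With the new element, Σw becomes 1.6 + 3.4 + 8.3 + 7.3 + 3.2 + 8.1 + 14.0 = 45.9.
Along y: (2939.0 + 14.0·y) / 45.9 = 145 (existing moment 1.6·179 + 3.4·25 + 8.3·160 + 7.3·32 + 3.2·41 + 8.1·108 = 2939.0) ⇒ y = (6655.5 − 2939.0) / 14.0 ≈ 265.46.

y ≈ 265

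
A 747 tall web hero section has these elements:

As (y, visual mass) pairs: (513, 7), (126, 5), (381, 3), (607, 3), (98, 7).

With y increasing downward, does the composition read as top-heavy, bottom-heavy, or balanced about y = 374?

Weights sum to 7 + 5 + 3 + 3 + 7 = 25.
Σw·y = 7·513 + 5·126 + 3·381 + 3·607 + 7·98 = 7871, so ȳ = 7871/25 ≈ 314.84.
314.8 vs midline 374 → top-heavy.

top-heavy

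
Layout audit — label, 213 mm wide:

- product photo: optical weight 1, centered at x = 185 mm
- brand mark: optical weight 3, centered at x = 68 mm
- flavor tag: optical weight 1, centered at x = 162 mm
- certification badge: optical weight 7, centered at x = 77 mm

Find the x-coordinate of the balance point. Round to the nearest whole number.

x ≈ 91

Total weight = 1 + 3 + 1 + 7 = 12.
x: (1·185 + 3·68 + 1·162 + 7·77) / 12 = 1090 / 12 ≈ 90.83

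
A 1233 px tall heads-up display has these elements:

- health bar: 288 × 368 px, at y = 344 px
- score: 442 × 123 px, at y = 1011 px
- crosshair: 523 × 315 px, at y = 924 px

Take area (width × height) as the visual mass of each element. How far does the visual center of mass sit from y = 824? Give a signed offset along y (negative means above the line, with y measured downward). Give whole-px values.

≈ -75 px

Areas: health bar 288·368 = 105984, score 442·123 = 54366, crosshair 523·315 = 164745. Total weight = 325095.
y: (105984·344 + 54366·1011 + 164745·924) / 325095 = 243646902 / 325095 ≈ 749.46
Difference: 749.46 − 824 ≈ -74.54.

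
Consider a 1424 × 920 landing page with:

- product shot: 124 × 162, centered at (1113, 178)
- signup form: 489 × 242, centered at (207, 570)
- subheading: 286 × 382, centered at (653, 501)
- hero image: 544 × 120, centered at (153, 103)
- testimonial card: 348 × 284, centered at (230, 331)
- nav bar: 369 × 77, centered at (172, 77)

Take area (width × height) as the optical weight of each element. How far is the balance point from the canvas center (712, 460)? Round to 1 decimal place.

≈ 366.8

Taking area as weight: product shot 124·162 = 20088, signup form 489·242 = 118338, subheading 286·382 = 109252, hero image 544·120 = 65280, testimonial card 348·284 = 98832, nav bar 369·77 = 28413. Sum 440203.
Σw·x = 20088·1113 + 118338·207 + 109252·653 + 65280·153 + 98832·230 + 28413·172 = 155801702, so x̄ = 155801702/440203 ≈ 353.93.
Σw·y = 20088·178 + 118338·570 + 109252·501 + 65280·103 + 98832·331 + 28413·77 = 167388609, so ȳ = 167388609/440203 ≈ 380.25.
Offset from (712, 460): Δx ≈ -358.07, Δy ≈ -79.75; distance = √(Δx² + Δy²) ≈ 366.84.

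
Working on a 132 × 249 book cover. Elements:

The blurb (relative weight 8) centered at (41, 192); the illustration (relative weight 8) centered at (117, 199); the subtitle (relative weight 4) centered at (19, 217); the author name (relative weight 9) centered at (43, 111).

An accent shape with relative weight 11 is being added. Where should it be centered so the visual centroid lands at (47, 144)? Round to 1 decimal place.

New total weight: (8 + 8 + 4 + 9) + 11 = 40.
x: target moment 40×47 = 1880; current 8·41 + 8·117 + 4·19 + 9·43 = 1727; the accent shape supplies 153, so x = 153/11 ≈ 13.91.
y: target moment 40×144 = 5760; current 8·192 + 8·199 + 4·217 + 9·111 = 4995; the accent shape supplies 765, so y = 765/11 ≈ 69.55.

(13.9, 69.5)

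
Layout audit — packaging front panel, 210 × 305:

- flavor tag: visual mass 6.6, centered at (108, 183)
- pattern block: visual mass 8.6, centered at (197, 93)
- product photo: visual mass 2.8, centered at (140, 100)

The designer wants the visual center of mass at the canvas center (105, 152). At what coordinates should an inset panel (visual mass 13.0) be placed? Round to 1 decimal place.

With the inset panel, Σw becomes 6.6 + 8.6 + 2.8 + 13.0 = 31.0.
Along x: (2799.0 + 13.0·x) / 31.0 = 105 (existing moment 6.6·108 + 8.6·197 + 2.8·140 = 2799.0) ⇒ x = (3255.0 − 2799.0) / 13.0 ≈ 35.08.
Along y: (2287.6 + 13.0·y) / 31.0 = 152 (existing moment 6.6·183 + 8.6·93 + 2.8·100 = 2287.6) ⇒ y = (4712.0 − 2287.6) / 13.0 ≈ 186.49.

(35.1, 186.5)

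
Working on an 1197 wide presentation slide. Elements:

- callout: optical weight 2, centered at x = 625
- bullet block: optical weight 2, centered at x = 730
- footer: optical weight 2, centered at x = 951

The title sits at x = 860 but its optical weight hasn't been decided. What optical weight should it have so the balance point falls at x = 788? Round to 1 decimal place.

Existing Σw = 6 (2 + 2 + 2); existing moment 2·625 + 2·730 + 2·951 = 4612.
For the centroid to hit 788: (4612 + w·860) / (6 + w) = 788.
So w = (788·6 − 4612)/(860 − 788) = 116/72 ≈ 1.61.

w ≈ 1.6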